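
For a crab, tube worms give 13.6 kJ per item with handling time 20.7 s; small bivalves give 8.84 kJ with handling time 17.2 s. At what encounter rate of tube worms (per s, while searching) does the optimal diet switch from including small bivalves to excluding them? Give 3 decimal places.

Drop small bivalves once their profitability E₂/h₂ falls below the rate achievable on tube worms alone: E₂/h₂ = λE₁/(1 + λh₁).
Solve for λ: λE₁h₂ = E₂(1 + λh₁) → λ(E₁h₂ − E₂h₁) = E₂ → λ = E₂/(E₁h₂ − E₂h₁).
λ = 8.84/(13.6×17.2 − 8.84×20.7) = 8.84/50.93 = 0.1736 per s.

0.174 per s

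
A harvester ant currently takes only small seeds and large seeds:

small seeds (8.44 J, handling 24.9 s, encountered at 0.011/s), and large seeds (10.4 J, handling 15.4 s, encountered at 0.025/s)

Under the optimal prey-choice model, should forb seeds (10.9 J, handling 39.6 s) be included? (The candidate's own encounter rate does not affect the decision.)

Current rate: (0.011×8.44 + 0.025×10.4)/(1 + 0.011×24.9 + 0.025×15.4) = 0.2127 J/s.
Profitability of forb seeds: 10.9/39.6 = 0.2753 J/s.
Since 0.2753 > R, including forb seeds increases the long-run rate.

Yes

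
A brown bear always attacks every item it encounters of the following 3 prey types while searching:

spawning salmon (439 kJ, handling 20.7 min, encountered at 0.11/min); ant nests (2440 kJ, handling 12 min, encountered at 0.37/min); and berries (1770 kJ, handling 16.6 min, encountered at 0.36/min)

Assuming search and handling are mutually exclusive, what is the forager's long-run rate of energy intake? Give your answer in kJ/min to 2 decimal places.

R = (0.11×439 + 0.37×2440 + 0.36×1770) / (1 + 0.11×20.7 + 0.37×12 + 0.36×16.6) = 1588/13.69 = 116 kJ/min.

115.99 kJ/min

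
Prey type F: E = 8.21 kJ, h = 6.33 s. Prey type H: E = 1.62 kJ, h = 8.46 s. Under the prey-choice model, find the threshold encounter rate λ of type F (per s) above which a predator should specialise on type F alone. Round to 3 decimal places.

The zero-one rule: include type H iff E₂/h₂ > λE₁/(1+λh₁). Equality gives the switch point.
λE₁h₂ = E₂ + λE₂h₁ ⇒ λ = E₂/(E₁h₂ − E₂h₁) = 1.62/(69.46 − 10.25) = 0.02736 per s.

0.027 per s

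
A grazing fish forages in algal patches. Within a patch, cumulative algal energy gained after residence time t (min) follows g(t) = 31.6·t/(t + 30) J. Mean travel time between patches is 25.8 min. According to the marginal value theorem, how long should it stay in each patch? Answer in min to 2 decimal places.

By the marginal value theorem, leave when the instantaneous gain rate g'(t) equals the habitat-wide average g(t)/(T + t).
g'(t) = 31.6·30/(t + 30)². Setting 31.6·30/(t+30)² = 31.6t/[(t+30)(25.8+t)] gives 30(25.8+t) = t(t+30), so t² = 30×25.8 = 774.
t* = √774 = 27.82 min.

27.82 min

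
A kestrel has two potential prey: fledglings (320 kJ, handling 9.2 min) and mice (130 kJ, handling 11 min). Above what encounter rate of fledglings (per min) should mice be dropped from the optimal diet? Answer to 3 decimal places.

0.056 per min

At the threshold, the rate on fledglings alone equals the profitability of mice: λ·320/(1 + λ·9.2) = 130/11 = 11.82.
Rearranging, λ(320 − 11.82×9.2) = 11.82, so λ = 11.82/211.3 = 0.05594 per min.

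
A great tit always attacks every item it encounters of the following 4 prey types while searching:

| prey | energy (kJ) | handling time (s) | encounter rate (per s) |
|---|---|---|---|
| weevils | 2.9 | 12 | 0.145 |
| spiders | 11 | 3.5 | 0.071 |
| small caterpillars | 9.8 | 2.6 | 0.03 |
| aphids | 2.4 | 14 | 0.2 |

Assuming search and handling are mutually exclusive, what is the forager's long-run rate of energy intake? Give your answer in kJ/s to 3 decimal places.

0.337 kJ/s

R = (0.145×2.9 + 0.071×11 + 0.03×9.8 + 0.2×2.4) / (1 + 0.145×12 + 0.071×3.5 + 0.03×2.6 + 0.2×14) = 1.975/5.867 = 0.3367 kJ/s.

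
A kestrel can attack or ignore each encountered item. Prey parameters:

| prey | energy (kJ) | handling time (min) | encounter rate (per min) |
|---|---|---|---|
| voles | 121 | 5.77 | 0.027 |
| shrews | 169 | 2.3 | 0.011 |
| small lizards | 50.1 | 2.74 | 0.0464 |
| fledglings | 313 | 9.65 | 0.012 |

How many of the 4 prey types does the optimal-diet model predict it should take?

Rank by E/h (kJ/min): shrews 73.5, fledglings 32.4, voles 21, small lizards 18.3. Include each in turn until the next type's E/h falls below the running intake rate.
Rate on top 1: 1.813. fledglings: 32.4 > 1.813 → include.
Rate on top 2: 4.921. voles: 21 > 4.921 → include.
Rate on top 3: 6.849. small lizards: 18.3 > 6.849 → include.
Optimal diet: shrews, fledglings, voles, small lizards — 4 of 4 types.

4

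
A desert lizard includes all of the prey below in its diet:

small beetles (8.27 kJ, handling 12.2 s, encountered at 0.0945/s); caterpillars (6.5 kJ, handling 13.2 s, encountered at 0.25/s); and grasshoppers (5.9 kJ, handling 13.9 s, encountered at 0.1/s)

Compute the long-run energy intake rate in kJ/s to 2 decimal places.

0.44 kJ/s

R = (0.0945×8.27 + 0.25×6.5 + 0.1×5.9) / (1 + 0.0945×12.2 + 0.25×13.2 + 0.1×13.9) = 2.997/6.843 = 0.4379 kJ/s.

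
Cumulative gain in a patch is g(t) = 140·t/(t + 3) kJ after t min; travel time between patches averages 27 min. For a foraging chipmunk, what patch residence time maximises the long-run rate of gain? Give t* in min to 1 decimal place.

Maximise g(t)/(T+t): set derivative to zero → g'(t)(T+t) = g(t).
g'(t) = 140·3/(t + 3)². Setting 140·3/(t+3)² = 140t/[(t+3)(27+t)] gives 3(27+t) = t(t+3), so t² = 3×27 = 81.
t* = √81 = 9 min.

9.0 min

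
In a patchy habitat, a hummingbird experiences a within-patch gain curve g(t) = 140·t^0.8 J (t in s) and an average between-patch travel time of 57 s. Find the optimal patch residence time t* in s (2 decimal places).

228.00 s

Optimal t* satisfies g'(t*) = g(t*)/(T + t*).
g'(t) = 0.8·140·t^-0.2. Setting 0.8·140·t^-0.2 = 140·t^0.8/(57+t) gives 0.8(57+t) = t, so 0.20·t = 0.8×57.
t* = 0.8×57/0.20 = 228 s.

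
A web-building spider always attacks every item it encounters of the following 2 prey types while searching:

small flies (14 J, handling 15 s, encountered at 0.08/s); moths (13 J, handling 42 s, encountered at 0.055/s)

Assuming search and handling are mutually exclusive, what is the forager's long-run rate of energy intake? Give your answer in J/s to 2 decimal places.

R = Σλ_iE_i / (1 + Σλ_ih_i)
Numerator: 0.08×14 + 0.055×13 = 1.835
Denominator: 1 + 0.08×15 + 0.055×42 = 4.51
R = 1.835/4.51 = 0.4069 J/s

0.41 J/s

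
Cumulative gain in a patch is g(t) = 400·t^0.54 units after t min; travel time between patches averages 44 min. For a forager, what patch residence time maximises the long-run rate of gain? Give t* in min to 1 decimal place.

Optimal t* satisfies g'(t*) = g(t*)/(T + t*).
g'(t) = 0.54·400·t^-0.46. Setting 0.54·400·t^-0.46 = 400·t^0.54/(44+t) gives 0.54(44+t) = t, so 0.46·t = 0.54×44.
t* = 0.54×44/0.46 = 51.65 min.

51.7 min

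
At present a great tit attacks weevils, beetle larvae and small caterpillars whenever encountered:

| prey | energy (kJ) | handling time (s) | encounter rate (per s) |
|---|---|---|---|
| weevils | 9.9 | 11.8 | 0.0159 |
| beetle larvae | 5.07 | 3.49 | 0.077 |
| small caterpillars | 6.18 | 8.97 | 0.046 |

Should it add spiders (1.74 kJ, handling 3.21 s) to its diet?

Yes

Intake rate on the current diet: R = (0.0159×9.9 + 0.077×5.07 + 0.046×6.18) / (1 + 0.0159×11.8 + 0.077×3.49 + 0.046×8.97) = 0.8321/1.869 = 0.4452 kJ/s.
spiders: E/h = 1.74/3.21 = 0.5421 kJ/s.
0.5421 > 0.4452, so adding spiders raises the average — include it.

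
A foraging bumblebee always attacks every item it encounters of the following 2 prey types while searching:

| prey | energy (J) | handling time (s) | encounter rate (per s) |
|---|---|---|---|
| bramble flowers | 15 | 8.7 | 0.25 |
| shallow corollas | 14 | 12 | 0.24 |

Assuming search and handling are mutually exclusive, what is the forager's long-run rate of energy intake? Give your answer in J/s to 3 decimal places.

1.174 J/s

R = (0.25×15 + 0.24×14) / (1 + 0.25×8.7 + 0.24×12) = 7.11/6.055 = 1.174 J/s.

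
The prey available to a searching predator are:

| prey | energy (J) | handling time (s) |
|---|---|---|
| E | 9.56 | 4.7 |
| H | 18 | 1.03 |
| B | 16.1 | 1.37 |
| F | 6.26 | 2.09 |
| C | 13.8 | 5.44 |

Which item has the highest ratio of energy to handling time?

H

Profitability E/h (J/s): E = 9.56/4.7 = 2.03, H = 18/1.03 = 17.5, B = 16.1/1.37 = 11.8, F = 6.26/2.09 = 3, C = 13.8/5.44 = 2.54.
Ranked: H > B > F > C > E.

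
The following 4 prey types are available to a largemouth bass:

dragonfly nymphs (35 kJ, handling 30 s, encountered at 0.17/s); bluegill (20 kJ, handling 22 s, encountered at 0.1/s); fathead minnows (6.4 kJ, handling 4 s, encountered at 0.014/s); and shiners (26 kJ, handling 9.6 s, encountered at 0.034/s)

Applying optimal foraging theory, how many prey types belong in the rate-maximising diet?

3

Rank by E/h (kJ/s): shiners 2.71, fathead minnows 1.6, dragonfly nymphs 1.17, bluegill 0.909. Include each in turn until the next type's E/h falls below the running intake rate.
Rate on top 1: 0.6665. fathead minnows: 1.6 > 0.6665 → include.
Rate on top 2: 0.7043. dragonfly nymphs: 1.17 > 0.7043 → include.
Rate on top 3: 1.068. bluegill: 0.909 < 1.068 → exclude; stop.
Optimal diet: shiners, fathead minnows, dragonfly nymphs — 3 of 4 types.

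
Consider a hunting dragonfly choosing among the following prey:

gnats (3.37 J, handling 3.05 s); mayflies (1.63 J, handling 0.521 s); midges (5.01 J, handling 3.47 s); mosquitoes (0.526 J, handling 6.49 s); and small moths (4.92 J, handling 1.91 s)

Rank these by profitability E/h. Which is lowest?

Profitability E/h (J/s): gnats = 3.37/3.05 = 1.1, mayflies = 1.63/0.521 = 3.13, midges = 5.01/3.47 = 1.44, mosquitoes = 0.526/6.49 = 0.081, small moths = 4.92/1.91 = 2.58.
Ranked: mayflies > small moths > midges > gnats > mosquitoes.

mosquitoes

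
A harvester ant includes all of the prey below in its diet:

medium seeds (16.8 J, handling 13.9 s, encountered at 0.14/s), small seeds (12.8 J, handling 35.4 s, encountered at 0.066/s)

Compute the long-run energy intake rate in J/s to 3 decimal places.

R = Σλ_iE_i / (1 + Σλ_ih_i)
Numerator: 0.14×16.8 + 0.066×12.8 = 3.197
Denominator: 1 + 0.14×13.9 + 0.066×35.4 = 5.282
R = 3.197/5.282 = 0.6052 J/s

0.605 J/s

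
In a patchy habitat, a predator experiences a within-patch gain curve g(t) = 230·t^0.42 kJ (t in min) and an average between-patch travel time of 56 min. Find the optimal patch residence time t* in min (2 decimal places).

By the marginal value theorem, leave when the instantaneous gain rate g'(t) equals the habitat-wide average g(t)/(T + t).
g'(t) = 0.42·230·t^-0.58. Setting 0.42·230·t^-0.58 = 230·t^0.42/(56+t) gives 0.42(56+t) = t, so 0.58·t = 0.42×56.
t* = 0.42×56/0.58 = 40.55 min.

40.55 min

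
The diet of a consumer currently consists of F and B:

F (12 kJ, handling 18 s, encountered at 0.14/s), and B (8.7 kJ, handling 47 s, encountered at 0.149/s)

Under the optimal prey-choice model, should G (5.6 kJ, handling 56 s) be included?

No

Current rate: (0.14×12 + 0.149×8.7)/(1 + 0.14×18 + 0.149×47) = 0.2828 kJ/s.
Profitability of G: 5.6/56 = 0.1 kJ/s.
0.1 < 0.2828, so adding G would lower the average — exclude it.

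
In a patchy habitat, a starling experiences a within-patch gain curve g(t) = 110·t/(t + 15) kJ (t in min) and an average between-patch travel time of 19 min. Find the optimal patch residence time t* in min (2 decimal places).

Maximise g(t)/(T+t): set derivative to zero → g'(t)(T+t) = g(t).
g'(t) = 110·15/(t + 15)². Setting 110·15/(t+15)² = 110t/[(t+15)(19+t)] gives 15(19+t) = t(t+15), so t² = 15×19 = 285.
t* = √285 = 16.88 min.

16.88 min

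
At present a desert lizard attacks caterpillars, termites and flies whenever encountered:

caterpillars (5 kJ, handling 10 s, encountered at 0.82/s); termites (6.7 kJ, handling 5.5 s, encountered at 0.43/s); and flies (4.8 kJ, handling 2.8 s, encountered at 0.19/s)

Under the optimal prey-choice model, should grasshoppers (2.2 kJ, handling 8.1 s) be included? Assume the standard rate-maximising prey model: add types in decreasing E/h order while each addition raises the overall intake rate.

No

Current rate: (0.82×5 + 0.43×6.7 + 0.19×4.8)/(1 + 0.82×10 + 0.43×5.5 + 0.19×2.8) = 0.6525 kJ/s.
grasshoppers: E/h = 2.2/8.1 = 0.2716 kJ/s.
Since 0.2716 < R, time spent handling grasshoppers is better spent searching.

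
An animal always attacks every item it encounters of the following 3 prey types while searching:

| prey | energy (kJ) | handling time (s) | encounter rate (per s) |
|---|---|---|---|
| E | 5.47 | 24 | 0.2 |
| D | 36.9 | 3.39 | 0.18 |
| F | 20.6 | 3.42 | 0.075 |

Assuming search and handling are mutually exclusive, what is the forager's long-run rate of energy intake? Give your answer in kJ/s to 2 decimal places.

R = Σλ_iE_i / (1 + Σλ_ih_i)
Numerator: 0.2×5.47 + 0.18×36.9 + 0.075×20.6 = 9.281
Denominator: 1 + 0.2×24 + 0.18×3.39 + 0.075×3.42 = 6.667
R = 9.281/6.667 = 1.392 kJ/s

1.39 kJ/s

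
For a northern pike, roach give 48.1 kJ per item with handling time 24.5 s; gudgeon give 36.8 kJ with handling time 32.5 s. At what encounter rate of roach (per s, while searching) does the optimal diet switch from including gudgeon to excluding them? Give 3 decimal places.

0.056 per s

Drop gudgeon once their profitability E₂/h₂ falls below the rate achievable on roach alone: E₂/h₂ = λE₁/(1 + λh₁).
Solve for λ: λE₁h₂ = E₂(1 + λh₁) → λ(E₁h₂ − E₂h₁) = E₂ → λ = E₂/(E₁h₂ − E₂h₁).
λ = 36.8/(48.1×32.5 − 36.8×24.5) = 36.8/661.7 = 0.05562 per s.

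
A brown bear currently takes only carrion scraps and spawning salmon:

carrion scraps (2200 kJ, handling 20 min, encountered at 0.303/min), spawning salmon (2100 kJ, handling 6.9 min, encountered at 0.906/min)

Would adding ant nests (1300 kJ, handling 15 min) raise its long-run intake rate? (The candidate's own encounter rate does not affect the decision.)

No

Intake rate on the current diet: R = (0.303×2200 + 0.906×2100) / (1 + 0.303×20 + 0.906×6.9) = 2569/13.31 = 193 kJ/min.
ant nests: E/h = 1300/15 = 86.67 kJ/min.
86.67 < 193, so adding ant nests would lower the average — exclude it.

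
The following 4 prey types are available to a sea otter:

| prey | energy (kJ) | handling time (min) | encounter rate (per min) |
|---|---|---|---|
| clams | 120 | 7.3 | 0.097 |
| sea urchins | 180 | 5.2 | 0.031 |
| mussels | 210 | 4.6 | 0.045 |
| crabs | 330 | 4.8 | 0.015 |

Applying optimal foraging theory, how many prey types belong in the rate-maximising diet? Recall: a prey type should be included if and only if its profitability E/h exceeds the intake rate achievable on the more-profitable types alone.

4

Rank by E/h (kJ/min): crabs 68.8, mussels 45.7, sea urchins 34.6, clams 16.4. Include each in turn until the next type's E/h falls below the running intake rate.
Rate on top 1: 4.618. mussels: 45.7 > 4.618 → include.
Rate on top 2: 11.26. sea urchins: 34.6 > 11.26 → include.
Rate on top 3: 13.87. clams: 16.4 > 13.87 → include.
Optimal diet: crabs, mussels, sea urchins, clams — 4 of 4 types.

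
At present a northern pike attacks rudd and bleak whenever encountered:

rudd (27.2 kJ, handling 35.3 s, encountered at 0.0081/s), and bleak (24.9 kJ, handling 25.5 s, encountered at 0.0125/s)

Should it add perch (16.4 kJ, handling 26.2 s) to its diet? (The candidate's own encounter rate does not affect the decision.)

Intake rate on the current diet: R = (0.0081×27.2 + 0.0125×24.9) / (1 + 0.0081×35.3 + 0.0125×25.5) = 0.5316/1.605 = 0.3313 kJ/s.
perch: E/h = 16.4/26.2 = 0.626 kJ/s.
Since 0.626 > R, including perch increases the long-run rate.

Yes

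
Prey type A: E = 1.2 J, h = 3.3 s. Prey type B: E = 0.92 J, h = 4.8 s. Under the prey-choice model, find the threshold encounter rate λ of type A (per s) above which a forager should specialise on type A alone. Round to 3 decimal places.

The zero-one rule: include type B iff E₂/h₂ > λE₁/(1+λh₁). Equality gives the switch point.
λE₁h₂ = E₂ + λE₂h₁ ⇒ λ = E₂/(E₁h₂ − E₂h₁) = 0.92/(5.76 − 3.036) = 0.3377 per s.

0.338 per s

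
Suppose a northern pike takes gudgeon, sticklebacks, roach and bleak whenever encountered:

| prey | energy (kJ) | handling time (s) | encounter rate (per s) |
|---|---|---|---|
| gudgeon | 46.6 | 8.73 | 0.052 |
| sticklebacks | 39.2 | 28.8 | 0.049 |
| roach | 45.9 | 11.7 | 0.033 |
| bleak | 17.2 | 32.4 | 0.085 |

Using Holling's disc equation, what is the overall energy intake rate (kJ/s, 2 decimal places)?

1.22 kJ/s

R = (0.052×46.6 + 0.049×39.2 + 0.033×45.9 + 0.085×17.2) / (1 + 0.052×8.73 + 0.049×28.8 + 0.033×11.7 + 0.085×32.4) = 7.321/6.005 = 1.219 kJ/s.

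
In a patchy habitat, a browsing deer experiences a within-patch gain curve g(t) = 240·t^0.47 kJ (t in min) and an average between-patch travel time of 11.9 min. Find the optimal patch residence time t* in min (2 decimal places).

By the marginal value theorem, leave when the instantaneous gain rate g'(t) equals the habitat-wide average g(t)/(T + t).
g'(t) = 0.47·240·t^-0.53. Setting 0.47·240·t^-0.53 = 240·t^0.47/(11.9+t) gives 0.47(11.9+t) = t, so 0.53·t = 0.47×11.9.
t* = 0.47×11.9/0.53 = 10.55 min.

10.55 min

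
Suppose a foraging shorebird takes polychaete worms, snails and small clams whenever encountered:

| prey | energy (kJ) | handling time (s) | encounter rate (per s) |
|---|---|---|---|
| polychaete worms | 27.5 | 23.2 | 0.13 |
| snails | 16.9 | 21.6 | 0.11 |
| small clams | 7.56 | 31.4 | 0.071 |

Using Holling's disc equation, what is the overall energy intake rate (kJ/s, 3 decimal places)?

R = (0.13×27.5 + 0.11×16.9 + 0.071×7.56) / (1 + 0.13×23.2 + 0.11×21.6 + 0.071×31.4) = 5.971/8.621 = 0.6926 kJ/s.

0.693 kJ/s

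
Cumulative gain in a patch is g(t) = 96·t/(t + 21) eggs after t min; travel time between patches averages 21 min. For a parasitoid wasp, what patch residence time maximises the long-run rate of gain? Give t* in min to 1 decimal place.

Optimal t* satisfies g'(t*) = g(t*)/(T + t*).
g'(t) = 96·21/(t + 21)². Setting 96·21/(t+21)² = 96t/[(t+21)(21+t)] gives 21(21+t) = t(t+21), so t² = 21×21 = 441.
t* = √441 = 21 min.

21.0 min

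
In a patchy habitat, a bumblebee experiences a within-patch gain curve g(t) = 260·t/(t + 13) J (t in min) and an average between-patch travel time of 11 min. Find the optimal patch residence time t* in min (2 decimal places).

11.96 min

Maximise g(t)/(T+t): set derivative to zero → g'(t)(T+t) = g(t).
g'(t) = 260·13/(t + 13)². Setting 260·13/(t+13)² = 260t/[(t+13)(11+t)] gives 13(11+t) = t(t+13), so t² = 13×11 = 143.
t* = √143 = 11.96 min.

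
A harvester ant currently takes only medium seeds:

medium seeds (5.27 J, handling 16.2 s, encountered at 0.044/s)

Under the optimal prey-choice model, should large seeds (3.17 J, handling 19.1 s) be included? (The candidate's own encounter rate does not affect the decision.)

Yes

Current rate: (0.044×5.27)/(1 + 0.044×16.2) = 0.1354 J/s.
Profitability of large seeds: 3.17/19.1 = 0.166 J/s.
Since 0.166 > R, including large seeds increases the long-run rate.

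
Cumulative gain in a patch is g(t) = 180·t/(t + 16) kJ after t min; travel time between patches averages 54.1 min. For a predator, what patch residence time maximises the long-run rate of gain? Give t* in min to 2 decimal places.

By the marginal value theorem, leave when the instantaneous gain rate g'(t) equals the habitat-wide average g(t)/(T + t).
g'(t) = 180·16/(t + 16)². Setting 180·16/(t+16)² = 180t/[(t+16)(54.1+t)] gives 16(54.1+t) = t(t+16), so t² = 16×54.1 = 865.6.
t* = √865.6 = 29.42 min.

29.42 min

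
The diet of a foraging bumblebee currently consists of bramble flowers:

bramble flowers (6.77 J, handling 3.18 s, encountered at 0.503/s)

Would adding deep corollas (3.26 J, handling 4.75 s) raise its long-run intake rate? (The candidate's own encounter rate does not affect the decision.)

On bramble flowers alone, R = ΣλE/(1+Σλh) = 3.405/2.6 = 1.31 J/s.
deep corollas: E/h = 3.26/4.75 = 0.6863 J/s.
0.6863 < 1.31, so adding deep corollas would lower the average — exclude it.

No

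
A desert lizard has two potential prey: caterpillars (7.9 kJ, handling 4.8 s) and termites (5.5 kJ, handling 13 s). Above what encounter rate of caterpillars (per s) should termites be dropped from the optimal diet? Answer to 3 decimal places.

0.072 per s

At the threshold, the rate on caterpillars alone equals the profitability of termites: λ·7.9/(1 + λ·4.8) = 5.5/13 = 0.4231.
Rearranging, λ(7.9 − 0.4231×4.8) = 0.4231, so λ = 0.4231/5.869 = 0.07208 per s.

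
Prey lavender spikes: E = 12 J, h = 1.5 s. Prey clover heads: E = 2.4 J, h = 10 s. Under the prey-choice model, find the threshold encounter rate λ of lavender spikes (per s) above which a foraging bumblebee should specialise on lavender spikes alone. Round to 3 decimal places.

At the threshold, the rate on lavender spikes alone equals the profitability of clover heads: λ·12/(1 + λ·1.5) = 2.4/10 = 0.24.
Rearranging, λ(12 − 0.24×1.5) = 0.24, so λ = 0.24/11.64 = 0.02062 per s.

0.021 per s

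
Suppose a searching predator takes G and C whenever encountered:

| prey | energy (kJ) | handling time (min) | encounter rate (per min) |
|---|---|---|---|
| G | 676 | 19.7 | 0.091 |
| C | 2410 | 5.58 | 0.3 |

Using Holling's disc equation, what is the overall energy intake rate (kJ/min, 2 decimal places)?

175.64 kJ/min

R = (0.091×676 + 0.3×2410) / (1 + 0.091×19.7 + 0.3×5.58) = 784.5/4.467 = 175.6 kJ/min.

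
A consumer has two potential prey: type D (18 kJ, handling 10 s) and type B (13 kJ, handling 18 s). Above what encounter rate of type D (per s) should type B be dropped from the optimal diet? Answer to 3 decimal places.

The zero-one rule: include type B iff E₂/h₂ > λE₁/(1+λh₁). Equality gives the switch point.
λE₁h₂ = E₂ + λE₂h₁ ⇒ λ = E₂/(E₁h₂ − E₂h₁) = 13/(324 − 130) = 0.06701 per s.

0.067 per s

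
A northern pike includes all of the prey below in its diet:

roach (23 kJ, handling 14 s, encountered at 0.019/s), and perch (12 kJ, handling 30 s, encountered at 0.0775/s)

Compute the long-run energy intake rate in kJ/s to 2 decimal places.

R = Σλ_iE_i / (1 + Σλ_ih_i)
Numerator: 0.019×23 + 0.0775×12 = 1.367
Denominator: 1 + 0.019×14 + 0.0775×30 = 3.591
R = 1.367/3.591 = 0.3807 kJ/s

0.38 kJ/s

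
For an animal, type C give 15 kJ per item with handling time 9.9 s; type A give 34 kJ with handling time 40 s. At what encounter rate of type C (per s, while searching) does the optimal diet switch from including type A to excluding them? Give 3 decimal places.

The zero-one rule: include type A iff E₂/h₂ > λE₁/(1+λh₁). Equality gives the switch point.
λE₁h₂ = E₂ + λE₂h₁ ⇒ λ = E₂/(E₁h₂ − E₂h₁) = 34/(600 − 336.6) = 0.1291 per s.

0.129 per s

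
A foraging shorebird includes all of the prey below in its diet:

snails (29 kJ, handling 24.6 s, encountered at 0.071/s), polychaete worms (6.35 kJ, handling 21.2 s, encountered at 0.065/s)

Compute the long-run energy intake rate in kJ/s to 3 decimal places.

0.599 kJ/s

Energy encountered per unit search time: 0.071×29 + 0.065×6.35 = 2.472 kJ/s.
Handling time per unit search time: 0.071×24.6 + 0.065×21.2 = 3.125.
Rate = 2.472/(1 + 3.125) = 0.5993 kJ/s.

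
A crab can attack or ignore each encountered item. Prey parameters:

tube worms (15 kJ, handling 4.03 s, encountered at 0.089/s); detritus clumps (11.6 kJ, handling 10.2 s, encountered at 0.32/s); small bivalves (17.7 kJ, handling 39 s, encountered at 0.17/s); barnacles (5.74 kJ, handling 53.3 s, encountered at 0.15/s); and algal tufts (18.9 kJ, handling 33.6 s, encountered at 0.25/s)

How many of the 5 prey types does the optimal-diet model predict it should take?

E/h in descending order: tube worms 3.72, detritus clumps 1.14, algal tufts 0.562, small bivalves 0.454, barnacles 0.108 kJ/s. The optimal diet is the largest prefix of this list for which every included type satisfies E_i/h_i > R on the types above it.
Rate on top 1: 0.9826. detritus clumps: 1.14 > 0.9826 → include.
Rate on top 2: 1.092. algal tufts: 0.562 < 1.092 → exclude; stop.
Optimal diet: tube worms, detritus clumps — 2 of 5 types.

2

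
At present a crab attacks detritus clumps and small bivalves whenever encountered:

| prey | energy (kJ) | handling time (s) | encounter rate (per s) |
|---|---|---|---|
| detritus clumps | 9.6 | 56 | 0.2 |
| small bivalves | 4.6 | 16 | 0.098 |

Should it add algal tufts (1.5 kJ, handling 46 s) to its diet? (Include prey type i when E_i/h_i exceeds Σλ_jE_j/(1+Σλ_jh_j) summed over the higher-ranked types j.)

On detritus clumps and small bivalves alone, R = ΣλE/(1+Σλh) = 2.371/13.77 = 0.1722 kJ/s.
algal tufts: E/h = 1.5/46 = 0.03261 kJ/s.
Since 0.03261 < R, time spent handling algal tufts is better spent searching.

No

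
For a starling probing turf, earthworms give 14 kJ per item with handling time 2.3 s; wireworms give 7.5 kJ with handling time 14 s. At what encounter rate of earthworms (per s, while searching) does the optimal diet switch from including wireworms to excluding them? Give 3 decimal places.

0.042 per s

The zero-one rule: include wireworms iff E₂/h₂ > λE₁/(1+λh₁). Equality gives the switch point.
λE₁h₂ = E₂ + λE₂h₁ ⇒ λ = E₂/(E₁h₂ − E₂h₁) = 7.5/(196 − 17.25) = 0.04196 per s.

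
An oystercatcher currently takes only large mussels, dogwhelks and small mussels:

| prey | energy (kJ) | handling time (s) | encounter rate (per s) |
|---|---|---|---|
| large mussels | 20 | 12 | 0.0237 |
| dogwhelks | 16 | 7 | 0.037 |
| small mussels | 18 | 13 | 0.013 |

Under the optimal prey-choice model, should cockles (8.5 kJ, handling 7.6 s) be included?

On large mussels, dogwhelks and small mussels alone, R = ΣλE/(1+Σλh) = 1.3/1.712 = 0.7592 kJ/s.
Profitability of cockles: 8.5/7.6 = 1.118 kJ/s.
Since 1.118 > R, including cockles increases the long-run rate.

Yes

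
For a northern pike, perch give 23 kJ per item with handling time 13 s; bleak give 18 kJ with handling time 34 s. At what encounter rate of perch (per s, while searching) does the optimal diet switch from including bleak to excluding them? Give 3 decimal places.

Drop bleak once their profitability E₂/h₂ falls below the rate achievable on perch alone: E₂/h₂ = λE₁/(1 + λh₁).
Solve for λ: λE₁h₂ = E₂(1 + λh₁) → λ(E₁h₂ − E₂h₁) = E₂ → λ = E₂/(E₁h₂ − E₂h₁).
λ = 18/(23×34 − 18×13) = 18/548 = 0.03285 per s.

0.033 per s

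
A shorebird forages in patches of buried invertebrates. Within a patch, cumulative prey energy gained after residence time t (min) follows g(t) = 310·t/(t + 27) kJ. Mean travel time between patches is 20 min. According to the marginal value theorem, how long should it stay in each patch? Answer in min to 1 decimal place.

23.2 min

By the marginal value theorem, leave when the instantaneous gain rate g'(t) equals the habitat-wide average g(t)/(T + t).
g'(t) = 310·27/(t + 27)². Setting 310·27/(t+27)² = 310t/[(t+27)(20+t)] gives 27(20+t) = t(t+27), so t² = 27×20 = 540.
t* = √540 = 23.24 min.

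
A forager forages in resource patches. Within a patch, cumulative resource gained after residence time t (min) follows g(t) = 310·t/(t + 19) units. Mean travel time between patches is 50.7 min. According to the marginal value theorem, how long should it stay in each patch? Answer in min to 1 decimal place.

By the marginal value theorem, leave when the instantaneous gain rate g'(t) equals the habitat-wide average g(t)/(T + t).
g'(t) = 310·19/(t + 19)². Setting 310·19/(t+19)² = 310t/[(t+19)(50.7+t)] gives 19(50.7+t) = t(t+19), so t² = 19×50.7 = 963.3.
t* = √963.3 = 31.04 min.

31.0 min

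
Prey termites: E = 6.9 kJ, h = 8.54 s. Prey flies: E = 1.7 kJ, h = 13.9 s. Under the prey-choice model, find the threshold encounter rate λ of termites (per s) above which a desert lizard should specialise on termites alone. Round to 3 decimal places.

0.021 per s

Drop flies once their profitability E₂/h₂ falls below the rate achievable on termites alone: E₂/h₂ = λE₁/(1 + λh₁).
Solve for λ: λE₁h₂ = E₂(1 + λh₁) → λ(E₁h₂ − E₂h₁) = E₂ → λ = E₂/(E₁h₂ − E₂h₁).
λ = 1.7/(6.9×13.9 − 1.7×8.54) = 1.7/81.39 = 0.02089 per s.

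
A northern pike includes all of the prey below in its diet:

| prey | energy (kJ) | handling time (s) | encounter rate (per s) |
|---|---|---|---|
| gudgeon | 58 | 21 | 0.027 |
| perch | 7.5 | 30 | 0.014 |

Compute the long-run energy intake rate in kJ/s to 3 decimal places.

R = Σλ_iE_i / (1 + Σλ_ih_i)
Numerator: 0.027×58 + 0.014×7.5 = 1.671
Denominator: 1 + 0.027×21 + 0.014×30 = 1.987
R = 1.671/1.987 = 0.841 kJ/s

0.841 kJ/s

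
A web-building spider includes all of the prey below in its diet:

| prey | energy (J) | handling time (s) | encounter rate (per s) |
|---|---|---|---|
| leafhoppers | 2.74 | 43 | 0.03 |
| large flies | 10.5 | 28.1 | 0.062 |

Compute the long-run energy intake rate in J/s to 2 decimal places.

Energy encountered per unit search time: 0.03×2.74 + 0.062×10.5 = 0.7332 J/s.
Handling time per unit search time: 0.03×43 + 0.062×28.1 = 3.032.
Rate = 0.7332/(1 + 3.032) = 0.1818 J/s.

0.18 J/s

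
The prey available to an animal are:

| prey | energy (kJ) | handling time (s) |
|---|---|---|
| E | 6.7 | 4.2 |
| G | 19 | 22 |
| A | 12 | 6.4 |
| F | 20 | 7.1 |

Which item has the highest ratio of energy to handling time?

Profitability E/h (kJ/s): E = 6.7/4.2 = 1.6, G = 19/22 = 0.864, A = 12/6.4 = 1.88, F = 20/7.1 = 2.82.
Ranked: F > A > E > G.

F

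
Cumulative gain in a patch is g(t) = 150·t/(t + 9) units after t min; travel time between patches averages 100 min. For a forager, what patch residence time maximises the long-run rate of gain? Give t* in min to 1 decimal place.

30.0 min

Maximise g(t)/(T+t): set derivative to zero → g'(t)(T+t) = g(t).
g'(t) = 150·9/(t + 9)². Setting 150·9/(t+9)² = 150t/[(t+9)(100+t)] gives 9(100+t) = t(t+9), so t² = 9×100 = 900.
t* = √900 = 30 min.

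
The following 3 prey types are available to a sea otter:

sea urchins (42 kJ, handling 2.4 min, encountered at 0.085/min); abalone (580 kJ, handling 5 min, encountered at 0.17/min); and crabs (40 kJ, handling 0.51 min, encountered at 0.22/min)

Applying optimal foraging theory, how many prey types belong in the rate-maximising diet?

2

Profitabilities (E/h, kJ/min): abalone 116, crabs 78.4, sea urchins 17.5. Add prey in this order while the next type's profitability exceeds the intake rate on those already taken.
Rate on top 1: 53.3. crabs: 78.4 > 53.3 → include.
Rate on top 2: 54.73. sea urchins: 17.5 < 54.73 → exclude; stop.
Optimal diet: abalone, crabs — 2 of 3 types.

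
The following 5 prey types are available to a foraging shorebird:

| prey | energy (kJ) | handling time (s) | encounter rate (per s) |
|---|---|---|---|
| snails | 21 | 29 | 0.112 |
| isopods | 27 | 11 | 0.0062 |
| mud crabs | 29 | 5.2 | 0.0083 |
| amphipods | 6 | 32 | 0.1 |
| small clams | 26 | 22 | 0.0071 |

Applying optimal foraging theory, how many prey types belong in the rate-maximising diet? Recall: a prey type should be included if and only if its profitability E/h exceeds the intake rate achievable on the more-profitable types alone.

4

Profitabilities (E/h, kJ/s): mud crabs 5.58, isopods 2.45, small clams 1.18, snails 0.724, amphipods 0.188. Add prey in this order while the next type's profitability exceeds the intake rate on those already taken.
Rate on top 1: 0.2307. isopods: 2.45 > 0.2307 → include.
Rate on top 2: 0.3672. small clams: 1.18 > 0.3672 → include.
Rate on top 3: 0.4676. snails: 0.724 > 0.4676 → include.
Rate on top 4: 0.6521. amphipods: 0.188 < 0.6521 → exclude; stop.
Optimal diet: mud crabs, isopods, small clams, snails — 4 of 5 types.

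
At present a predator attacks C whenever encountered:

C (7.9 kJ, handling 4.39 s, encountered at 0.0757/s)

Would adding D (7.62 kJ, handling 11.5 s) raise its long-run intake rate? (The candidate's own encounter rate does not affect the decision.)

Yes

Intake rate on the current diet: R = (0.0757×7.9) / (1 + 0.0757×4.39) = 0.598/1.332 = 0.4489 kJ/s.
D: E/h = 7.62/11.5 = 0.6626 kJ/s.
Since 0.6626 > R, including D increases the long-run rate.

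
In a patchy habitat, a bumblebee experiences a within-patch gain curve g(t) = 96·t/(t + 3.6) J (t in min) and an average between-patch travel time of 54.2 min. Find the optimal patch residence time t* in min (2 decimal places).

Optimal t* satisfies g'(t*) = g(t*)/(T + t*).
g'(t) = 96·3.6/(t + 3.6)². Setting 96·3.6/(t+3.6)² = 96t/[(t+3.6)(54.2+t)] gives 3.6(54.2+t) = t(t+3.6), so t² = 3.6×54.2 = 195.1.
t* = √195.1 = 13.97 min.

13.97 min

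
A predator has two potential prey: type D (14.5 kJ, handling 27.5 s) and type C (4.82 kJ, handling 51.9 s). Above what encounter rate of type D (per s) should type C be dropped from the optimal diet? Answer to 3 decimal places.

0.008 per s

At the threshold, the rate on type D alone equals the profitability of type C: λ·14.5/(1 + λ·27.5) = 4.82/51.9 = 0.09287.
Rearranging, λ(14.5 − 0.09287×27.5) = 0.09287, so λ = 0.09287/11.95 = 0.007774 per s.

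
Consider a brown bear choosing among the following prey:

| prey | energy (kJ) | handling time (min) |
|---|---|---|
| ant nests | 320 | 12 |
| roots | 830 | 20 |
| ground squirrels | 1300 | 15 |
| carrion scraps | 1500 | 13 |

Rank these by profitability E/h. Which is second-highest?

Profitability E/h (kJ/min): ant nests = 320/12 = 26.7, roots = 830/20 = 41.5, ground squirrels = 1300/15 = 86.7, carrion scraps = 1500/13 = 115.
Ranked: carrion scraps > ground squirrels > roots > ant nests.

ground squirrels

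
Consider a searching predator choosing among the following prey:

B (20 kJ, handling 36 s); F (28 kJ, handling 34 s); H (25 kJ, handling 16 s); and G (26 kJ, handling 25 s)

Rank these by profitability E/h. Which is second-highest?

In descending order of E/h:
H: 25/16 = 1.56 kJ/s
G: 26/25 = 1.04 kJ/s
F: 28/34 = 0.824 kJ/s
B: 20/36 = 0.556 kJ/s

G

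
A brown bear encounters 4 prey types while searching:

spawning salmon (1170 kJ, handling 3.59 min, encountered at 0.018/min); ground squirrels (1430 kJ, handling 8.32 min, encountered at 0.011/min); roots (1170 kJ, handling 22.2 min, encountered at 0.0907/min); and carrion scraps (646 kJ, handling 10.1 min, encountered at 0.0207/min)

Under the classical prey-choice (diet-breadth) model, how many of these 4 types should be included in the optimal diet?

E/h in descending order: spawning salmon 326, ground squirrels 172, carrion scraps 64, roots 52.7 kJ/min. The optimal diet is the largest prefix of this list for which every included type satisfies E_i/h_i > R on the types above it.
Rate on top 1: 19.78. ground squirrels: 172 > 19.78 → include.
Rate on top 2: 31.82. carrion scraps: 64 > 31.82 → include.
Rate on top 3: 36.74. roots: 52.7 > 36.74 → include.
Optimal diet: spawning salmon, ground squirrels, carrion scraps, roots — 4 of 4 types.

4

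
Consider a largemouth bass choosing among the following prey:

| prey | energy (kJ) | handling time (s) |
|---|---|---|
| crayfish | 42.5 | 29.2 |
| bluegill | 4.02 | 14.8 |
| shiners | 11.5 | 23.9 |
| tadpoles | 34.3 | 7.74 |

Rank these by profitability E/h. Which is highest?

In descending order of E/h:
tadpoles: 34.3/7.74 = 4.43 kJ/s
crayfish: 42.5/29.2 = 1.46 kJ/s
shiners: 11.5/23.9 = 0.481 kJ/s
bluegill: 4.02/14.8 = 0.272 kJ/s

tadpoles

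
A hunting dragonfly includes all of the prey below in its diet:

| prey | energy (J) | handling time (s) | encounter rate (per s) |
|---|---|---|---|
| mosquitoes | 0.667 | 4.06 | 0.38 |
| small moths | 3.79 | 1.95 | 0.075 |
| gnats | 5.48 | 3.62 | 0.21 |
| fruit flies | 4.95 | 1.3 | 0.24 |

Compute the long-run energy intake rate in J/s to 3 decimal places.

0.765 J/s

Energy encountered per unit search time: 0.38×0.667 + 0.075×3.79 + 0.21×5.48 + 0.24×4.95 = 2.877 J/s.
Handling time per unit search time: 0.38×4.06 + 0.075×1.95 + 0.21×3.62 + 0.24×1.3 = 2.761.
Rate = 2.877/(1 + 2.761) = 0.7648 J/s.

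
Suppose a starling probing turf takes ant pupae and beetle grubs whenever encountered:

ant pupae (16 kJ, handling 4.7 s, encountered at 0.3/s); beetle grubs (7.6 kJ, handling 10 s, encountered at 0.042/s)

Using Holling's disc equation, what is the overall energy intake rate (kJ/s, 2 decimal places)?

1.81 kJ/s

R = Σλ_iE_i / (1 + Σλ_ih_i)
Numerator: 0.3×16 + 0.042×7.6 = 5.119
Denominator: 1 + 0.3×4.7 + 0.042×10 = 2.83
R = 5.119/2.83 = 1.809 kJ/s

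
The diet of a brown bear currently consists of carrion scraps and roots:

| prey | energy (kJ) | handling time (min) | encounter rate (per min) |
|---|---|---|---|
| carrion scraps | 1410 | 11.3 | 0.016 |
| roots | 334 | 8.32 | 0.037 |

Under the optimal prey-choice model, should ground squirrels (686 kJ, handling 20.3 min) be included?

On carrion scraps and roots alone, R = ΣλE/(1+Σλh) = 34.92/1.489 = 23.46 kJ/min.
ground squirrels: E/h = 686/20.3 = 33.79 kJ/min.
Since 33.79 > R, including ground squirrels increases the long-run rate.

Yes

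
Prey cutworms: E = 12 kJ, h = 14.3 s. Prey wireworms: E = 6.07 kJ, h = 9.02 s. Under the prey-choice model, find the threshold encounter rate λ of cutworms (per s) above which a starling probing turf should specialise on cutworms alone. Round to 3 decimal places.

The zero-one rule: include wireworms iff E₂/h₂ > λE₁/(1+λh₁). Equality gives the switch point.
λE₁h₂ = E₂ + λE₂h₁ ⇒ λ = E₂/(E₁h₂ − E₂h₁) = 6.07/(108.2 − 86.8) = 0.2831 per s.

0.283 per s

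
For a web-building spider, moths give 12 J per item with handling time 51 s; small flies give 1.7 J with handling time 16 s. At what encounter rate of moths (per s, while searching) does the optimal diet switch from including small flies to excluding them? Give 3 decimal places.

Drop small flies once their profitability E₂/h₂ falls below the rate achievable on moths alone: E₂/h₂ = λE₁/(1 + λh₁).
Solve for λ: λE₁h₂ = E₂(1 + λh₁) → λ(E₁h₂ − E₂h₁) = E₂ → λ = E₂/(E₁h₂ − E₂h₁).
λ = 1.7/(12×16 − 1.7×51) = 1.7/105.3 = 0.01614 per s.

0.016 per s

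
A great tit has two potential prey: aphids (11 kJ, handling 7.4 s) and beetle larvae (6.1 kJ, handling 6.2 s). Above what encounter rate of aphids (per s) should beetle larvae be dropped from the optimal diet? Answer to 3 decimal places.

0.265 per s

The zero-one rule: include beetle larvae iff E₂/h₂ > λE₁/(1+λh₁). Equality gives the switch point.
λE₁h₂ = E₂ + λE₂h₁ ⇒ λ = E₂/(E₁h₂ − E₂h₁) = 6.1/(68.2 − 45.14) = 0.2645 per s.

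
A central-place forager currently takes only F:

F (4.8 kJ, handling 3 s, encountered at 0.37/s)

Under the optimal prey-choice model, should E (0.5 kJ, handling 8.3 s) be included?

No

Intake rate on the current diet: R = (0.37×4.8) / (1 + 0.37×3) = 1.776/2.11 = 0.8417 kJ/s.
E: E/h = 0.5/8.3 = 0.06024 kJ/s.
Since 0.06024 < R, time spent handling E is better spent searching.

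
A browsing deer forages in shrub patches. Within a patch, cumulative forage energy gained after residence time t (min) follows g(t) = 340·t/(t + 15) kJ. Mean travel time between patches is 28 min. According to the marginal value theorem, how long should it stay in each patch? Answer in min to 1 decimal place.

Optimal t* satisfies g'(t*) = g(t*)/(T + t*).
g'(t) = 340·15/(t + 15)². Setting 340·15/(t+15)² = 340t/[(t+15)(28+t)] gives 15(28+t) = t(t+15), so t² = 15×28 = 420.
t* = √420 = 20.49 min.

20.5 min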